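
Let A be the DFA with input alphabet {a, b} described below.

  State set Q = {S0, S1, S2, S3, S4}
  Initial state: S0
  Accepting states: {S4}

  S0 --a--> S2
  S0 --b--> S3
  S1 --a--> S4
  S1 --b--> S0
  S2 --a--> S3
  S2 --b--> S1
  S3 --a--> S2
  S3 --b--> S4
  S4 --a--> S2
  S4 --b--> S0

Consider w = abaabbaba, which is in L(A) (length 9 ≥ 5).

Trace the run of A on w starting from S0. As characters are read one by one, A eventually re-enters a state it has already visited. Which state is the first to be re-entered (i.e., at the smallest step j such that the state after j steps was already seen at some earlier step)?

S2

State sequence: S0 -a-> S2 -b-> S1 -a-> S4 -a-> S2 -b-> S1 -b-> S0 -a-> S2 -b-> S1 -a-> S4
First repeat at step 4: S2 was already visited.

The earliest repeat is at step j = 4: A is in S2, which it already visited at step i = 1.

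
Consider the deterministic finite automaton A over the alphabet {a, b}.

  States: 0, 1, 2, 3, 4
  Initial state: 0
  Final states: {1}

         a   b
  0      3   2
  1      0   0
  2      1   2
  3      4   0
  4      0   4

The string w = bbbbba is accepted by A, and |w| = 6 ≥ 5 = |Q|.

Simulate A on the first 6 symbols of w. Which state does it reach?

State sequence: 0 -b-> 2 -b-> 2 -b-> 2 -b-> 2 -b-> 2 -a-> 1

After reading 6 characters, A is in state 1.

1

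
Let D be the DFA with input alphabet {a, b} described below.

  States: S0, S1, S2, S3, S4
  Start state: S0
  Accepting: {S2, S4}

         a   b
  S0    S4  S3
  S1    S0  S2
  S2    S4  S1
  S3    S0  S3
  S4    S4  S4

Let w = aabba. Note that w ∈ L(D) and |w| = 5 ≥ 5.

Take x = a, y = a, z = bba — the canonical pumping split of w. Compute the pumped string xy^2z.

aaabba

xy^2z = a·a·a·bba = aaabba.
Reading y = a takes D from S4 back to S4, so after x·y·y the machine is still in S4, and z then leads to the accepting state S4. Hence aaabba ∈ L(D).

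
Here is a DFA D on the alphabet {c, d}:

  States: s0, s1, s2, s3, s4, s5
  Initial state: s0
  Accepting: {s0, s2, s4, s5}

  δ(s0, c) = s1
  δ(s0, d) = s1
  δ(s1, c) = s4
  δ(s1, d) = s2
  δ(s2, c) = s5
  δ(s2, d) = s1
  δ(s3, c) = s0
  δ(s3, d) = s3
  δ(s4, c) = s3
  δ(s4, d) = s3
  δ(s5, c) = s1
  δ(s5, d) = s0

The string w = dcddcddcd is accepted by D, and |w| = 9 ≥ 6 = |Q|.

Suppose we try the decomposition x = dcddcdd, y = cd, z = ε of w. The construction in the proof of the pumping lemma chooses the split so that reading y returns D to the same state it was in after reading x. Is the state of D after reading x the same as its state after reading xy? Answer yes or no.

State sequence: s0 -d-> s1 -c-> s4 -d-> s3 -d-> s3 -c-> s0 -d-> s1 -d-> s2 -c-> s5 -d-> s0

After x (step 7): s2. After xy (step 9): s0.
They differ (s2 ≠ s0), so y is not a cycle from the state after x; this split is not the one the pumping-lemma construction produces, and pumping y need not keep the string in L(D).

no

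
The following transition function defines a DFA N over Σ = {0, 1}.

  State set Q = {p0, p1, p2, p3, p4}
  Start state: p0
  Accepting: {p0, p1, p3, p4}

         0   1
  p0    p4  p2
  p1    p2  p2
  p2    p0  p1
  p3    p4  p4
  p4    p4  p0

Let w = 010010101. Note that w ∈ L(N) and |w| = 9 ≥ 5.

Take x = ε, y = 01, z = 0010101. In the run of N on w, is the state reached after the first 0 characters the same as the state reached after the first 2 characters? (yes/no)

yes

State sequence: p0 -0-> p4 -1-> p0

After x (step 0): p0. After xy (step 2): p0.
They match, so y = 01 drives N around a cycle from p0 back to itself; pumping y any number of times keeps N in p0 before reading z, and xyⁱz ∈ L(N) for every i ≥ 0.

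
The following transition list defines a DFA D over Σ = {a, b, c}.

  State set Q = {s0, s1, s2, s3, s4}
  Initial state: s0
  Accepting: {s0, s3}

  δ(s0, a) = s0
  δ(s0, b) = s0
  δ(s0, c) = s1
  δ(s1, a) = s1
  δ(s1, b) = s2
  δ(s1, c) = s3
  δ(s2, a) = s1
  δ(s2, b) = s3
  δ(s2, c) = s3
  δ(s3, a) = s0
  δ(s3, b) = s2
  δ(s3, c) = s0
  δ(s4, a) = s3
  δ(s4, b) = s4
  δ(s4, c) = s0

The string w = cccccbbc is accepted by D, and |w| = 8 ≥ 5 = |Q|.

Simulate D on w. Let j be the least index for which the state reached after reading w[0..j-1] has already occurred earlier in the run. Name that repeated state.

Run of D on w = c c c c c b b c:
  step 0: s0  (start)
  step 1: s1  (read c: s0→s1)
  step 2: s3  (read c: s1→s3)
  step 3: s0  (read c: s3→s0)   ← first repeat (s0 seen earlier)
  step 4: s1  (read c: s0→s1)
  step 5: s3  (read c: s1→s3)
  step 6: s2  (read b: s3→s2)
  step 7: s3  (read b: s2→s3)
  step 8: s0  (read c: s3→s0)

The earliest repeat is at step j = 3: D is in s0, which it already visited at step i = 0.
With |Q| = 5, pigeonhole forces a state repeat no later than step 5; the substring read between the first and second visits to that state can be pumped.

s0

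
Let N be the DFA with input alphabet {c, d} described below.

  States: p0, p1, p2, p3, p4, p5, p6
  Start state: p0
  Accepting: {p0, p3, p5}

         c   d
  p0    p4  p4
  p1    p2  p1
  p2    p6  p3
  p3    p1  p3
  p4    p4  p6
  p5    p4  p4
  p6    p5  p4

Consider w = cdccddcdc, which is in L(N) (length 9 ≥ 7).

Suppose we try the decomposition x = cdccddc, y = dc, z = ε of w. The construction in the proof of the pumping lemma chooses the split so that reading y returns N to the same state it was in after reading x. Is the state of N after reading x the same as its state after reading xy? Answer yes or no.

no

Run of N on the first 9 characters of w = c d c c d d c d c:
  step 0: p0  (start)
  step 1: p4  (read c: p0→p4)
  step 2: p6  (read d: p4→p6)
  step 3: p5  (read c: p6→p5)
  step 4: p4  (read c: p5→p4)
  step 5: p6  (read d: p4→p6)
  step 6: p4  (read d: p6→p4)
  step 7: p4  (read c: p4→p4)
  step 8: p6  (read d: p4→p6)
  step 9: p5  (read c: p6→p5)

After x (step 7): p4. After xy (step 9): p5.
They differ (p4 ≠ p5), so y is not a cycle from the state after x; this split is not the one the pumping-lemma construction produces, and pumping y need not keep the string in L(N).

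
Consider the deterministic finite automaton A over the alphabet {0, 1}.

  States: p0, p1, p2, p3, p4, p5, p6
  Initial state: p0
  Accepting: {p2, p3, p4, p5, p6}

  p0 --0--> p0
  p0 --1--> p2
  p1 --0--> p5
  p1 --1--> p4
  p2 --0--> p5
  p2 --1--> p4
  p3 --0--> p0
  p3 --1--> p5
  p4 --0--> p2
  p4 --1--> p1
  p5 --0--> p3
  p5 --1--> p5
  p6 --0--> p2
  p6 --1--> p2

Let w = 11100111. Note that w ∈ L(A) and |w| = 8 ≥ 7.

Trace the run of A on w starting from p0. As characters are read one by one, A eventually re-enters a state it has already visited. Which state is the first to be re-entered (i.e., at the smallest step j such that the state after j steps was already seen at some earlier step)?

p5

State sequence: p0 -1-> p2 -1-> p4 -1-> p1 -0-> p5 -0-> p3 -1-> p5 -1-> p5 -1-> p5
First repeat at step 6: p5 was already visited.

The earliest repeat is at step j = 6: A is in p5, which it already visited at step i = 4.
Since A has 7 states, any run of length ≥ 7 visits 7+1 states, so by pigeonhole some state repeats within the first 7 steps — that repeat gives the pumpable loop.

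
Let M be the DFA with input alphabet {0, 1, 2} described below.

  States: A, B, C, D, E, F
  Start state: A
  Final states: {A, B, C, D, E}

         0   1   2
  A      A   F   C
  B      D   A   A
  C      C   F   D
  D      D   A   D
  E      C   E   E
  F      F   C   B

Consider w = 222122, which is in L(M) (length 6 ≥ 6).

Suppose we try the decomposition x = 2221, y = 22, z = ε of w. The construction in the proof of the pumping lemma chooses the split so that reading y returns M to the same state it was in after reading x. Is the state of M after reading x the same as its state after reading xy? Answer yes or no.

State sequence: A -2-> C -2-> D -2-> D -1-> A -2-> C -2-> D

After x (step 4): A. After xy (step 6): D.
They differ (A ≠ D), so y is not a cycle from the state after x; this split is not the one the pumping-lemma construction produces, and pumping y need not keep the string in L(M).

no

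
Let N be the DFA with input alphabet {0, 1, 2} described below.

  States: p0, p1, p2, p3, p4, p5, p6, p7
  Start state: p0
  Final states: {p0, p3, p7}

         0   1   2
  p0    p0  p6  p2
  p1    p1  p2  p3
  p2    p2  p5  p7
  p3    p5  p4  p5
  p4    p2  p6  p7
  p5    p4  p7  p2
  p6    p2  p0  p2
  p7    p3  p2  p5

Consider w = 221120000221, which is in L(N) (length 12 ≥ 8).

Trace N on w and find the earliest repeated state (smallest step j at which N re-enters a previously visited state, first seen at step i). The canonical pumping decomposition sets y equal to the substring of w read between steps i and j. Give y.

State sequence: p0 -2-> p2 -2-> p7 -1-> p2 -1-> p5 -2-> p2 -0-> p2 -0-> p2 -0-> p2 -0-> p2 -2-> p7 -2-> p5 -1-> p7
First repeat at step 3: p2 was already visited.

So i = 1, j = 3, giving x = w[0:1] = 2, y = w[1:3] = 21, z = w[3:12] = 120000221.
Check: |xy| = 3 ≤ 8 and |y| = 2 ≥ 1. Reading y takes N from p2 back to p2, so every xyⁱz is accepted.

21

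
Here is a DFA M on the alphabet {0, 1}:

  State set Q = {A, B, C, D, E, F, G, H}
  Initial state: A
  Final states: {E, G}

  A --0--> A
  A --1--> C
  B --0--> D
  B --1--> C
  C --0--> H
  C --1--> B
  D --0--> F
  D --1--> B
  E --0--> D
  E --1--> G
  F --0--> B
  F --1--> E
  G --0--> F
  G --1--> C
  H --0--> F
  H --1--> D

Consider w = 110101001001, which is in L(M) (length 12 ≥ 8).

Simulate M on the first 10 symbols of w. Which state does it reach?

D

Run of M on the first 10 characters of w = 1 1 0 1 0 1 0 0 1 0:
  step 0: A  (start)
  step 1: C  (read 1: A→C)
  step 2: B  (read 1: C→B)
  step 3: D  (read 0: B→D)
  step 4: B  (read 1: D→B)
  step 5: D  (read 0: B→D)
  step 6: B  (read 1: D→B)
  step 7: D  (read 0: B→D)
  step 8: F  (read 0: D→F)
  step 9: E  (read 1: F→E)
  step 10: D  (read 0: E→D)

After reading 10 characters, M is in state D.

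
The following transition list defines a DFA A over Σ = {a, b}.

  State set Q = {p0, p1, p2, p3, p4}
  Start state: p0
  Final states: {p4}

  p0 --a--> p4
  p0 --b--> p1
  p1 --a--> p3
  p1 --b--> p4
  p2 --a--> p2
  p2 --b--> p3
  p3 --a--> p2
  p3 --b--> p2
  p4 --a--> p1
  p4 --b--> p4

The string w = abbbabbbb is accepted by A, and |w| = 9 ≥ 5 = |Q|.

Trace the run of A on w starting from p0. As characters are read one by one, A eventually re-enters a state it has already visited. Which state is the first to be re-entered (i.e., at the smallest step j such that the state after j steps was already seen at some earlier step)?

p4

State sequence: p0 -a-> p4 -b-> p4 -b-> p4 -b-> p4 -a-> p1 -b-> p4 -b-> p4 -b-> p4 -b-> p4
First repeat at step 2: p4 was already visited.

The earliest repeat is at step j = 2: A is in p4, which it already visited at step i = 1.
With |Q| = 5, pigeonhole forces a state repeat no later than step 5; the substring read between the first and second visits to that state can be pumped.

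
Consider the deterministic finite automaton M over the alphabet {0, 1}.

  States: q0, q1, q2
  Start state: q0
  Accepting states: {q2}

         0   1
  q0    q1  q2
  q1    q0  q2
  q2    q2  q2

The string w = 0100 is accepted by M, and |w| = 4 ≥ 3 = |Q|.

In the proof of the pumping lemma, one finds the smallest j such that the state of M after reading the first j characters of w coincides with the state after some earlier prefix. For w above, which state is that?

q2

State sequence: q0 -0-> q1 -1-> q2 -0-> q2 -0-> q2
First repeat at step 3: q2 was already visited.

The earliest repeat is at step j = 3: M is in q2, which it already visited at step i = 2.
Pumping length from the standard proof: p = 3 (the number of states). The repeated state found above gives |xy| = j ≤ 3 and |y| = j − i ≥ 1.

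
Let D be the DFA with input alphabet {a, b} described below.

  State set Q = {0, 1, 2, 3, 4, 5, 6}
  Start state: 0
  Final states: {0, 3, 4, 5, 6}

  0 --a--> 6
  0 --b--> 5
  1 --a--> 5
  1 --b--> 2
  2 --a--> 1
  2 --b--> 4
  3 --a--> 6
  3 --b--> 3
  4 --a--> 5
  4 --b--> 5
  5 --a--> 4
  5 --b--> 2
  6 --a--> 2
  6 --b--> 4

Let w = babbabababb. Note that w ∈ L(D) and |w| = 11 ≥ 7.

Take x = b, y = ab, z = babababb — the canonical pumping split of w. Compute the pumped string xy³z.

xy^3z = b·ab·ab·ab·babababb = babababbabababb.
Reading y = ab takes D from 5 back to 5, so after x·y·y·y the machine is still in 5, and z then leads to the accepting state 4. Hence babababbabababb ∈ L(D).

babababbabababb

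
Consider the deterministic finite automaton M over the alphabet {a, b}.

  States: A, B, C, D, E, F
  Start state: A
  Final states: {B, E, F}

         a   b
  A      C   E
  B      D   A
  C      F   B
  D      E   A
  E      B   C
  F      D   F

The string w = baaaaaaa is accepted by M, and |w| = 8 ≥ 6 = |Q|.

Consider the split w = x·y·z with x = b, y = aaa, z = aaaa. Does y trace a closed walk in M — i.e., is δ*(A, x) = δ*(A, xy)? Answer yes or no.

Run of M on the first 4 characters of w = b a a a:
  step 0: A  (start)
  step 1: E  (read b: A→E)
  step 2: B  (read a: E→B)
  step 3: D  (read a: B→D)
  step 4: E  (read a: D→E)

After x (step 1): E. After xy (step 4): E.
They match, so y = aaa drives M around a cycle from E back to itself; pumping y any number of times keeps M in E before reading z, and xyⁱz ∈ L(M) for every i ≥ 0.

yes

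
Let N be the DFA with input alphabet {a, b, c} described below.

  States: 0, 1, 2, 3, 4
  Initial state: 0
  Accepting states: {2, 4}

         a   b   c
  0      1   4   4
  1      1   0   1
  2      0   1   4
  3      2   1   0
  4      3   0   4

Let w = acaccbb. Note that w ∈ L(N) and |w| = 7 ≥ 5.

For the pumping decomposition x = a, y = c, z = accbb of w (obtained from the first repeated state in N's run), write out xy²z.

accaccbb

xy^2z = a·c·c·accbb = accaccbb.
Reading y = c takes N from 1 back to 1, so after x·y·y the machine is still in 1, and z then leads to the accepting state 4. Hence accaccbb ∈ L(N).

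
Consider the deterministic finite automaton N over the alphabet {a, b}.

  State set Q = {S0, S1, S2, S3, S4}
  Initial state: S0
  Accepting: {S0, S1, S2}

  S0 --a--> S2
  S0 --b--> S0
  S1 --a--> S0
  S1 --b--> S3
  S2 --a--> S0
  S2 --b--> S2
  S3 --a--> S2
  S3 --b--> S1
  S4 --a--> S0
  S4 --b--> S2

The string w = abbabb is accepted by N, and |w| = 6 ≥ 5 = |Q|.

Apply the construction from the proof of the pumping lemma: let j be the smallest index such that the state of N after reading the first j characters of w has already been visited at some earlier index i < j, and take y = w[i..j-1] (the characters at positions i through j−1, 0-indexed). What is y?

b

Run of N on w = a b b a b b:
  step 0: S0  (start)
  step 1: S2  (read a: S0→S2)
  step 2: S2  (read b: S2→S2)   ← first repeat (S2 seen earlier)
  step 3: S2  (read b: S2→S2)
  step 4: S0  (read a: S2→S0)
  step 5: S0  (read b: S0→S0)
  step 6: S0  (read b: S0→S0)

So i = 1, j = 2, giving x = w[0:1] = a, y = w[1:2] = b, z = w[2:6] = babb.
Check: |xy| = 2 ≤ 5 and |y| = 1 ≥ 1. Reading y takes N from S2 back to S2, so every xyⁱz is accepted.
Pumping length from the standard proof: p = 5 (the number of states). The repeated state found above gives |xy| = j ≤ 5 and |y| = j − i ≥ 1.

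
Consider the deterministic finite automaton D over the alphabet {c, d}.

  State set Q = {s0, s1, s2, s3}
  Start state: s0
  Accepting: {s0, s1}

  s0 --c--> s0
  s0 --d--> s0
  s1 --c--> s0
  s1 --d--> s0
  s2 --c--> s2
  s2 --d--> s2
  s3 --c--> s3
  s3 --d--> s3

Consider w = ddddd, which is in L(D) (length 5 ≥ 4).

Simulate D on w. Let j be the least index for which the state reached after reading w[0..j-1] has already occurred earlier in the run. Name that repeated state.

Run of D on w = d d d d d:
  step 0: s0  (start)
  step 1: s0  (read d: s0→s0)   ← first repeat (s0 seen earlier)
  step 2: s0  (read d: s0→s0)
  step 3: s0  (read d: s0→s0)
  step 4: s0  (read d: s0→s0)
  step 5: s0  (read d: s0→s0)

The earliest repeat is at step j = 1: D is in s0, which it already visited at step i = 0.
Pumping length from the standard proof: p = 4 (the number of states). The repeated state found above gives |xy| = j ≤ 4 and |y| = j − i ≥ 1.

s0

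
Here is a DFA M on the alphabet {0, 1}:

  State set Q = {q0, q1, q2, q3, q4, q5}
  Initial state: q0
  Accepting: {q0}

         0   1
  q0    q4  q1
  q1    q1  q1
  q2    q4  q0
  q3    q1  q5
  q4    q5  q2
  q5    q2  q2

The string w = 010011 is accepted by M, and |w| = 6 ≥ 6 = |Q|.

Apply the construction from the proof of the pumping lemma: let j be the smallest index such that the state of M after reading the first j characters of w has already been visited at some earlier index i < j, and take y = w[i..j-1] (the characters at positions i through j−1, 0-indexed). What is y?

10

State sequence: q0 -0-> q4 -1-> q2 -0-> q4 -0-> q5 -1-> q2 -1-> q0
First repeat at step 3: q4 was already visited.

So i = 1, j = 3, giving x = w[0:1] = 0, y = w[1:3] = 10, z = w[3:6] = 011.
Check: |xy| = 3 ≤ 6 and |y| = 2 ≥ 1. Reading y takes M from q4 back to q4, so every xyⁱz is accepted.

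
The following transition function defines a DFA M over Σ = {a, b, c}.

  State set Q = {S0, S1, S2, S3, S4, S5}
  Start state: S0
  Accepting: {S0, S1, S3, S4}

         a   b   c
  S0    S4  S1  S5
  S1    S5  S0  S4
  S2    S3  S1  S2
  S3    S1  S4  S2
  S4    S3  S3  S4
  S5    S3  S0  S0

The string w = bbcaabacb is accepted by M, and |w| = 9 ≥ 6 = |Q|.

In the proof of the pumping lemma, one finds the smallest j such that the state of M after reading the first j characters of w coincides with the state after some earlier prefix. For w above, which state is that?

S0

State sequence: S0 -b-> S1 -b-> S0 -c-> S5 -a-> S3 -a-> S1 -b-> S0 -a-> S4 -c-> S4 -b-> S3
First repeat at step 2: S0 was already visited.

The earliest repeat is at step j = 2: M is in S0, which it already visited at step i = 0.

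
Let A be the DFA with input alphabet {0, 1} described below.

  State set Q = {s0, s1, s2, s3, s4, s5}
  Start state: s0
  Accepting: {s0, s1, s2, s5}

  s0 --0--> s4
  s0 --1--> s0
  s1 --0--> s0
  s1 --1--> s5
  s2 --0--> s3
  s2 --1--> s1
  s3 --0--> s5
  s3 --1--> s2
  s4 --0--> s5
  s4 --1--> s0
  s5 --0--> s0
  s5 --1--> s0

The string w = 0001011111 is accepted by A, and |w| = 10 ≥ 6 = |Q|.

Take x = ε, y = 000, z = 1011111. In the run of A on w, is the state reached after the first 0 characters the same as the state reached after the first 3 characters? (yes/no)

yes

State sequence: s0 -0-> s4 -0-> s5 -0-> s0

After x (step 0): s0. After xy (step 3): s0.
They match, so y = 000 drives A around a cycle from s0 back to itself; pumping y any number of times keeps A in s0 before reading z, and xyⁱz ∈ L(A) for every i ≥ 0.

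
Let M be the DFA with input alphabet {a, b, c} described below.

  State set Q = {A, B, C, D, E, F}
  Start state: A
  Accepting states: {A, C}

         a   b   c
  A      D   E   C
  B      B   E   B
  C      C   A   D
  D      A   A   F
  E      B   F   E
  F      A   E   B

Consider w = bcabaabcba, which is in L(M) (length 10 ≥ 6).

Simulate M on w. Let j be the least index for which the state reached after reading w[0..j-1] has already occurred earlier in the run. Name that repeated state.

Run of M on w = b c a b a a b c b a:
  step 0: A  (start)
  step 1: E  (read b: A→E)
  step 2: E  (read c: E→E)   ← first repeat (E seen earlier)
  step 3: B  (read a: E→B)
  step 4: E  (read b: B→E)
  step 5: B  (read a: E→B)
  step 6: B  (read a: B→B)
  step 7: E  (read b: B→E)
  step 8: E  (read c: E→E)
  step 9: F  (read b: E→F)
  step 10: A  (read a: F→A)

The earliest repeat is at step j = 2: M is in E, which it already visited at step i = 1.
Pumping length from the standard proof: p = 6 (the number of states). The repeated state found above gives |xy| = j ≤ 6 and |y| = j − i ≥ 1.

E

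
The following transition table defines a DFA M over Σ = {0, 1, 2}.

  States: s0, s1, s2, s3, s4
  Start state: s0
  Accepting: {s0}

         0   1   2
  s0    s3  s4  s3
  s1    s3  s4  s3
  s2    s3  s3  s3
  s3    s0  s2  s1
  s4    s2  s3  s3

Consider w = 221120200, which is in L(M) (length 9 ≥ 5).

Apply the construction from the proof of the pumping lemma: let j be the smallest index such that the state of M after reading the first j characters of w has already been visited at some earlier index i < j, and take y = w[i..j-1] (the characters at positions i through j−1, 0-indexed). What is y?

State sequence: s0 -2-> s3 -2-> s1 -1-> s4 -1-> s3 -2-> s1 -0-> s3 -2-> s1 -0-> s3 -0-> s0
First repeat at step 4: s3 was already visited.

So i = 1, j = 4, giving x = w[0:1] = 2, y = w[1:4] = 211, z = w[4:9] = 20200.
Check: |xy| = 4 ≤ 5 and |y| = 3 ≥ 1. Reading y takes M from s3 back to s3, so every xyⁱz is accepted.

211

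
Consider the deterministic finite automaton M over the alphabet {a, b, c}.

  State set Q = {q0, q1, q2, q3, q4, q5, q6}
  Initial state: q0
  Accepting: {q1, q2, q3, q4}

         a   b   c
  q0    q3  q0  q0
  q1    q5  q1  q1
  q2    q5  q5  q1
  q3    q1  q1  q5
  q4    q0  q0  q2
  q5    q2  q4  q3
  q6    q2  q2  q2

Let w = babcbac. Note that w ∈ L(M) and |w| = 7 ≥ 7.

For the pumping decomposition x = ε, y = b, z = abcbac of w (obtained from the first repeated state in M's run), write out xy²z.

xy^2z = ε·b·b·abcbac = bbabcbac.
Reading y = b takes M from q0 back to q0, so after x·y·y the machine is still in q0, and z then leads to the accepting state q3. Hence bbabcbac ∈ L(M).

bbabcbac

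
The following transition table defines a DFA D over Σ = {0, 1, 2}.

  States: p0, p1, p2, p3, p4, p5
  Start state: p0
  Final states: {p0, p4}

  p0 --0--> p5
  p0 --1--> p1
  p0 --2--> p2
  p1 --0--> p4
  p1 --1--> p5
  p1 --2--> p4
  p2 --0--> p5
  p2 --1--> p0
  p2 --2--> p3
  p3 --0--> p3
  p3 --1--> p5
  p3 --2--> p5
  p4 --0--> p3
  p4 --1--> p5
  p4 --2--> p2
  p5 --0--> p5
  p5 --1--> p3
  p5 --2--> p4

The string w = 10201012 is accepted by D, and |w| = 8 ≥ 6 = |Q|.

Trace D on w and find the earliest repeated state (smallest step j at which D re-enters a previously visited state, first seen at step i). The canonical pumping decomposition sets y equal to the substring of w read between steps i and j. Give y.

State sequence: p0 -1-> p1 -0-> p4 -2-> p2 -0-> p5 -1-> p3 -0-> p3 -1-> p5 -2-> p4
First repeat at step 6: p3 was already visited.

So i = 5, j = 6, giving x = w[0:5] = 10201, y = w[5:6] = 0, z = w[6:8] = 12.
Check: |xy| = 6 ≤ 6 and |y| = 1 ≥ 1. Reading y takes D from p3 back to p3, so every xyⁱz is accepted.

0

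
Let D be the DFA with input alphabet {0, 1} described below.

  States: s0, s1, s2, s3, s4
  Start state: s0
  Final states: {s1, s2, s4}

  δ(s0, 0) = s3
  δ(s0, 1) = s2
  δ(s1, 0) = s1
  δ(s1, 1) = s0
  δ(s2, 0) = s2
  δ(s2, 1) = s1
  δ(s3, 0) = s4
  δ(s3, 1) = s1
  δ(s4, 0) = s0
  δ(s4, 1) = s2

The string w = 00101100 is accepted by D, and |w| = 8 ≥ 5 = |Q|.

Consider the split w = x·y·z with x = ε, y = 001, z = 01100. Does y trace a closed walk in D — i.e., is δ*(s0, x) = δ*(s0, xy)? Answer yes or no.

Run of D on the first 3 characters of w = 0 0 1:
  step 0: s0  (start)
  step 1: s3  (read 0: s0→s3)
  step 2: s4  (read 0: s3→s4)
  step 3: s2  (read 1: s4→s2)

After x (step 0): s0. After xy (step 3): s2.
They differ (s0 ≠ s2), so y is not a cycle from the state after x; this split is not the one the pumping-lemma construction produces, and pumping y need not keep the string in L(D).

no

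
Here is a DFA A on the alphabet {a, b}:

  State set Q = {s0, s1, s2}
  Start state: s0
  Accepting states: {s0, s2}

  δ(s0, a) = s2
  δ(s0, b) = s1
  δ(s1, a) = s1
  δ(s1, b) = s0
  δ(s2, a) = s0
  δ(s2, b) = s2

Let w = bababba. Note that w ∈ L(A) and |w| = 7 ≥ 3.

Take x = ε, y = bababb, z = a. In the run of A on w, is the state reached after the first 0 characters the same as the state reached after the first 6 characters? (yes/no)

no

State sequence: s0 -b-> s1 -a-> s1 -b-> s0 -a-> s2 -b-> s2 -b-> s2

After x (step 0): s0. After xy (step 6): s2.
They differ (s0 ≠ s2), so y is not a cycle from the state after x; this split is not the one the pumping-lemma construction produces, and pumping y need not keep the string in L(A).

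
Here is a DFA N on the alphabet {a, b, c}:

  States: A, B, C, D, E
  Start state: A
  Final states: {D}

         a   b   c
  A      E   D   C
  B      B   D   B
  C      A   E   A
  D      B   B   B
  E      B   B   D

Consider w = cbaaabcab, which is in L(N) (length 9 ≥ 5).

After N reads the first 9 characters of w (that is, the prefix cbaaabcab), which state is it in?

State sequence: A -c-> C -b-> E -a-> B -a-> B -a-> B -b-> D -c-> B -a-> B -b-> D

After reading 9 characters, N is in state D.
(This kind of state-tracing is the core of the pumping-lemma construction: with 5 states, pigeonhole forces a repeat within the first 5 steps.)

D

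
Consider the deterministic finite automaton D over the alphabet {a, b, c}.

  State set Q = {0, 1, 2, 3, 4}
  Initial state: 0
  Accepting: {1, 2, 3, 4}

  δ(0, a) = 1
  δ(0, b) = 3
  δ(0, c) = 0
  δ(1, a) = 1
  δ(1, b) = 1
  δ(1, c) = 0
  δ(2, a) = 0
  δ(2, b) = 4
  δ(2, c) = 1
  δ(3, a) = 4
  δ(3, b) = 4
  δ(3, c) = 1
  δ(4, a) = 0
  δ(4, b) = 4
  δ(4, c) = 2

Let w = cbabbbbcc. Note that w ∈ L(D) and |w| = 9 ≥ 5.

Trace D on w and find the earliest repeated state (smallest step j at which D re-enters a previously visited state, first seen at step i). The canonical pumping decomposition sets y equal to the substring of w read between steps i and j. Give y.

Run of D on w = c b a b b b b c c:
  step 0: 0  (start)
  step 1: 0  (read c: 0→0)   ← first repeat (0 seen earlier)
  step 2: 3  (read b: 0→3)
  step 3: 4  (read a: 3→4)
  step 4: 4  (read b: 4→4)
  step 5: 4  (read b: 4→4)
  step 6: 4  (read b: 4→4)
  step 7: 4  (read b: 4→4)
  step 8: 2  (read c: 4→2)
  step 9: 1  (read c: 2→1)

So i = 0, j = 1, giving x = w[0:0] = ε, y = w[0:1] = c, z = w[1:9] = babbbbcc.
Check: |xy| = 1 ≤ 5 and |y| = 1 ≥ 1. Reading y takes D from 0 back to 0, so every xyⁱz is accepted.

c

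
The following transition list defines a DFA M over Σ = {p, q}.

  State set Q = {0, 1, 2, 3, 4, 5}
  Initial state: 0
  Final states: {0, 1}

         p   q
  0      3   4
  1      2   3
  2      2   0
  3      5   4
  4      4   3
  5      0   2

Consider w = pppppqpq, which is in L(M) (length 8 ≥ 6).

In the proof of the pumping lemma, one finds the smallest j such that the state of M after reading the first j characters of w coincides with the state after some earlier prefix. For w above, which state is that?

Run of M on w = p p p p p q p q:
  step 0: 0  (start)
  step 1: 3  (read p: 0→3)
  step 2: 5  (read p: 3→5)
  step 3: 0  (read p: 5→0)   ← first repeat (0 seen earlier)
  step 4: 3  (read p: 0→3)
  step 5: 5  (read p: 3→5)
  step 6: 2  (read q: 5→2)
  step 7: 2  (read p: 2→2)
  step 8: 0  (read q: 2→0)

The earliest repeat is at step j = 3: M is in 0, which it already visited at step i = 0.
Since M has 6 states, any run of length ≥ 6 visits 6+1 states, so by pigeonhole some state repeats within the first 6 steps — that repeat gives the pumpable loop.

0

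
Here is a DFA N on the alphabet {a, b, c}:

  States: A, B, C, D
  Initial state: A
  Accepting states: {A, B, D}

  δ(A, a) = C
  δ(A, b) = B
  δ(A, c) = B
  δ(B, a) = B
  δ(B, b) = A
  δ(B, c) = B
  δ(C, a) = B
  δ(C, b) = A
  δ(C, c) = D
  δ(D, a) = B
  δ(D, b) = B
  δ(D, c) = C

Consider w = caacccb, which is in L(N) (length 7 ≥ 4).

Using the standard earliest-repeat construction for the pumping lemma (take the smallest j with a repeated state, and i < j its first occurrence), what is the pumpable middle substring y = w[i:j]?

a

Run of N on w = c a a c c c b:
  step 0: A  (start)
  step 1: B  (read c: A→B)
  step 2: B  (read a: B→B)   ← first repeat (B seen earlier)
  step 3: B  (read a: B→B)
  step 4: B  (read c: B→B)
  step 5: B  (read c: B→B)
  step 6: B  (read c: B→B)
  step 7: A  (read b: B→A)

So i = 1, j = 2, giving x = w[0:1] = c, y = w[1:2] = a, z = w[2:7] = acccb.
Check: |xy| = 2 ≤ 4 and |y| = 1 ≥ 1. Reading y takes N from B back to B, so every xyⁱz is accepted.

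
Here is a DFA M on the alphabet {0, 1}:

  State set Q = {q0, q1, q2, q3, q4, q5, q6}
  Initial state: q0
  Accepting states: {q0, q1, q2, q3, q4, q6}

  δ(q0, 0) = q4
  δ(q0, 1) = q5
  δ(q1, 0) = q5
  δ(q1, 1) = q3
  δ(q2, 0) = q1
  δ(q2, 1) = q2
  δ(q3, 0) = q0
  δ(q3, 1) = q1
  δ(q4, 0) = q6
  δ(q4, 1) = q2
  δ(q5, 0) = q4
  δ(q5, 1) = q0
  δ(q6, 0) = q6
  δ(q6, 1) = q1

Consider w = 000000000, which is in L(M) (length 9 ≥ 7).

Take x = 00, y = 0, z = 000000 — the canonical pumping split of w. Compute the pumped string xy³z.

00000000000

xy^3z = 00·0·0·0·000000 = 00000000000.
Reading y = 0 takes M from q6 back to q6, so after x·y·y·y the machine is still in q6, and z then leads to the accepting state q6. Hence 00000000000 ∈ L(M).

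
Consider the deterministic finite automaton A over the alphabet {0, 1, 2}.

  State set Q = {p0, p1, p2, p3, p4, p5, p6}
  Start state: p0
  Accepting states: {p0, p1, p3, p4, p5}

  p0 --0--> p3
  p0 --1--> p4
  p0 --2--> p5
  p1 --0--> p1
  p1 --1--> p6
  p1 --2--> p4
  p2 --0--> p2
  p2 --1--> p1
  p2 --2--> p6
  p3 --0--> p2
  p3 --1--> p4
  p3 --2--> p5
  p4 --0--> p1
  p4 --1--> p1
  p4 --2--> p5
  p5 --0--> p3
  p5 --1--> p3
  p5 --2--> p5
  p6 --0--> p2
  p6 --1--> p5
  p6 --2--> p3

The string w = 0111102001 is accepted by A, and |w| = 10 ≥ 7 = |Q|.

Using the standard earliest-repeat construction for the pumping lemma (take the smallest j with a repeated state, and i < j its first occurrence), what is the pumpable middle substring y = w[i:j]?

State sequence: p0 -0-> p3 -1-> p4 -1-> p1 -1-> p6 -1-> p5 -0-> p3 -2-> p5 -0-> p3 -0-> p2 -1-> p1
First repeat at step 6: p3 was already visited.

So i = 1, j = 6, giving x = w[0:1] = 0, y = w[1:6] = 11110, z = w[6:10] = 2001.
Check: |xy| = 6 ≤ 7 and |y| = 5 ≥ 1. Reading y takes A from p3 back to p3, so every xyⁱz is accepted.
With |Q| = 7, pigeonhole forces a state repeat no later than step 7; the substring read between the first and second visits to that state can be pumped.

11110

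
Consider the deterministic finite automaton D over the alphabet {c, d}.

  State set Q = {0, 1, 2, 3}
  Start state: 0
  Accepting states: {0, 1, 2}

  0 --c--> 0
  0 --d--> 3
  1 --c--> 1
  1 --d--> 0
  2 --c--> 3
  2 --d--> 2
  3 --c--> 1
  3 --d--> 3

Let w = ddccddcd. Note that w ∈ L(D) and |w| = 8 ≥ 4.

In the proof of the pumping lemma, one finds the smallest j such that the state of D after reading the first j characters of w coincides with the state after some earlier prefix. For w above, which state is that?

Run of D on w = d d c c d d c d:
  step 0: 0  (start)
  step 1: 3  (read d: 0→3)
  step 2: 3  (read d: 3→3)   ← first repeat (3 seen earlier)
  step 3: 1  (read c: 3→1)
  step 4: 1  (read c: 1→1)
  step 5: 0  (read d: 1→0)
  step 6: 3  (read d: 0→3)
  step 7: 1  (read c: 3→1)
  step 8: 0  (read d: 1→0)

The earliest repeat is at step j = 2: D is in 3, which it already visited at step i = 1.
With |Q| = 4, pigeonhole forces a state repeat no later than step 4; the substring read between the first and second visits to that state can be pumped.

3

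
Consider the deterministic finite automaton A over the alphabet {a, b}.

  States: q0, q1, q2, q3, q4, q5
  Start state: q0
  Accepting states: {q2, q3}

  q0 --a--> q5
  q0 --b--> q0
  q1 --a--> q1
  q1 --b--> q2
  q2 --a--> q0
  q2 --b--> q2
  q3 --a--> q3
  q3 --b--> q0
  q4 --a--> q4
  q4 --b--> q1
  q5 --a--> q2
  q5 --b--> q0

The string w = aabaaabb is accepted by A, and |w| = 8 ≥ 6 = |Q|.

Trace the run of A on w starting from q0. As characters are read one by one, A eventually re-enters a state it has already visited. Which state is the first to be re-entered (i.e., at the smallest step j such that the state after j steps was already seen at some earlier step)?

q2

State sequence: q0 -a-> q5 -a-> q2 -b-> q2 -a-> q0 -a-> q5 -a-> q2 -b-> q2 -b-> q2
First repeat at step 3: q2 was already visited.

The earliest repeat is at step j = 3: A is in q2, which it already visited at step i = 2.
The DFA has 6 states, so the proof of the pumping lemma guarantees a repeated state among the first 6+1 visited; the segment between the two visits is the pumpable y.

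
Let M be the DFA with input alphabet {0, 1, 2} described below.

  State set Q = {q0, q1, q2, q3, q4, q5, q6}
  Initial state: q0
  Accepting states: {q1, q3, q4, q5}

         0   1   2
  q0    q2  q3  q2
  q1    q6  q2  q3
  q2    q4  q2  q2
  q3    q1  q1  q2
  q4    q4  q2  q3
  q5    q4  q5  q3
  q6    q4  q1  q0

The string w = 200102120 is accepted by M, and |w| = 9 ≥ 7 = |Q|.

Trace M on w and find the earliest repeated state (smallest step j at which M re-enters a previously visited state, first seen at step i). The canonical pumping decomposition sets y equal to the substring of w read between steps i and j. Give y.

Run of M on w = 2 0 0 1 0 2 1 2 0:
  step 0: q0  (start)
  step 1: q2  (read 2: q0→q2)
  step 2: q4  (read 0: q2→q4)
  step 3: q4  (read 0: q4→q4)   ← first repeat (q4 seen earlier)
  step 4: q2  (read 1: q4→q2)
  step 5: q4  (read 0: q2→q4)
  step 6: q3  (read 2: q4→q3)
  step 7: q1  (read 1: q3→q1)
  step 8: q3  (read 2: q1→q3)
  step 9: q1  (read 0: q3→q1)

So i = 2, j = 3, giving x = w[0:2] = 20, y = w[2:3] = 0, z = w[3:9] = 102120.
Check: |xy| = 3 ≤ 7 and |y| = 1 ≥ 1. Reading y takes M from q4 back to q4, so every xyⁱz is accepted.
With |Q| = 7, pigeonhole forces a state repeat no later than step 7; the substring read between the first and second visits to that state can be pumped.

0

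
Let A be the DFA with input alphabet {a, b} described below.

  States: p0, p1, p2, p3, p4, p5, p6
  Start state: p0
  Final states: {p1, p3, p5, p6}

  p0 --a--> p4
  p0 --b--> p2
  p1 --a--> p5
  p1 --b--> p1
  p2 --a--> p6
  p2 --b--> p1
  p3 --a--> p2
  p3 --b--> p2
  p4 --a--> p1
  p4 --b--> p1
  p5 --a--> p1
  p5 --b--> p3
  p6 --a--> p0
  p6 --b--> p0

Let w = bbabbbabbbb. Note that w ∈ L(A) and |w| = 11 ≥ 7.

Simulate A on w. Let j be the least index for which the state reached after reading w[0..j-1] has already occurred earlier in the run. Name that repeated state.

Run of A on w = b b a b b b a b b b b:
  step 0: p0  (start)
  step 1: p2  (read b: p0→p2)
  step 2: p1  (read b: p2→p1)
  step 3: p5  (read a: p1→p5)
  step 4: p3  (read b: p5→p3)
  step 5: p2  (read b: p3→p2)   ← first repeat (p2 seen earlier)
  step 6: p1  (read b: p2→p1)
  step 7: p5  (read a: p1→p5)
  step 8: p3  (read b: p5→p3)
  step 9: p2  (read b: p3→p2)
  step 10: p1  (read b: p2→p1)
  step 11: p1  (read b: p1→p1)

The earliest repeat is at step j = 5: A is in p2, which it already visited at step i = 1.
Since A has 7 states, any run of length ≥ 7 visits 7+1 states, so by pigeonhole some state repeats within the first 7 steps — that repeat gives the pumpable loop.

p2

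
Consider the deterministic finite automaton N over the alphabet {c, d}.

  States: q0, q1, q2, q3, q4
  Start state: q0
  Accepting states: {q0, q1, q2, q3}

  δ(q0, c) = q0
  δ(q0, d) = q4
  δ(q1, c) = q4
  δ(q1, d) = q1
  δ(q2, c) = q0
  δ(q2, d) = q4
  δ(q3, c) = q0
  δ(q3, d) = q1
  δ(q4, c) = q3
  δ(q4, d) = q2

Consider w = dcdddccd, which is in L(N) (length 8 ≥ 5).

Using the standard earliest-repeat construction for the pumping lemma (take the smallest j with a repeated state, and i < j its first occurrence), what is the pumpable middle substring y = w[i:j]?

Run of N on w = d c d d d c c d:
  step 0: q0  (start)
  step 1: q4  (read d: q0→q4)
  step 2: q3  (read c: q4→q3)
  step 3: q1  (read d: q3→q1)
  step 4: q1  (read d: q1→q1)   ← first repeat (q1 seen earlier)
  step 5: q1  (read d: q1→q1)
  step 6: q4  (read c: q1→q4)
  step 7: q3  (read c: q4→q3)
  step 8: q1  (read d: q3→q1)

So i = 3, j = 4, giving x = w[0:3] = dcd, y = w[3:4] = d, z = w[4:8] = dccd.
Check: |xy| = 4 ≤ 5 and |y| = 1 ≥ 1. Reading y takes N from q1 back to q1, so every xyⁱz is accepted.
The DFA has 5 states, so the proof of the pumping lemma guarantees a repeated state among the first 5+1 visited; the segment between the two visits is the pumpable y.

d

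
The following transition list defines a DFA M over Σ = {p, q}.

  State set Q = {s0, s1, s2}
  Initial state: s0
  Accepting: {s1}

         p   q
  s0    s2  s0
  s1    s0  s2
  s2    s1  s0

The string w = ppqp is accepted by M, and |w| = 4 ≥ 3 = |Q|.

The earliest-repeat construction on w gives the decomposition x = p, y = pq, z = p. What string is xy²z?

xy^2z = p·pq·pq·p = ppqpqp.
Reading y = pq takes M from s2 back to s2, so after x·y·y the machine is still in s2, and z then leads to the accepting state s1. Hence ppqpqp ∈ L(M).

ppqpqp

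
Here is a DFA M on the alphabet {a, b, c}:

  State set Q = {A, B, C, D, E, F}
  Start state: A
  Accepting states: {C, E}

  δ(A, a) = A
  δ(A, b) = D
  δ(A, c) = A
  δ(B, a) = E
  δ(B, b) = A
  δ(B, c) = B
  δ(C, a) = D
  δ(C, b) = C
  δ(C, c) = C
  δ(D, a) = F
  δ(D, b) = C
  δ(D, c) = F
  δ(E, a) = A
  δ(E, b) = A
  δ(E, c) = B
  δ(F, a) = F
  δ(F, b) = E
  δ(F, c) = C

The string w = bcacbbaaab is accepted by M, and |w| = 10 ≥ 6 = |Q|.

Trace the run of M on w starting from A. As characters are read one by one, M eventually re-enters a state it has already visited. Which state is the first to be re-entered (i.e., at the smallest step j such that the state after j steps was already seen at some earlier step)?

Run of M on w = b c a c b b a a a b:
  step 0: A  (start)
  step 1: D  (read b: A→D)
  step 2: F  (read c: D→F)
  step 3: F  (read a: F→F)   ← first repeat (F seen earlier)
  step 4: C  (read c: F→C)
  step 5: C  (read b: C→C)
  step 6: C  (read b: C→C)
  step 7: D  (read a: C→D)
  step 8: F  (read a: D→F)
  step 9: F  (read a: F→F)
  step 10: E  (read b: F→E)

The earliest repeat is at step j = 3: M is in F, which it already visited at step i = 2.
With |Q| = 6, pigeonhole forces a state repeat no later than step 6; the substring read between the first and second visits to that state can be pumped.

F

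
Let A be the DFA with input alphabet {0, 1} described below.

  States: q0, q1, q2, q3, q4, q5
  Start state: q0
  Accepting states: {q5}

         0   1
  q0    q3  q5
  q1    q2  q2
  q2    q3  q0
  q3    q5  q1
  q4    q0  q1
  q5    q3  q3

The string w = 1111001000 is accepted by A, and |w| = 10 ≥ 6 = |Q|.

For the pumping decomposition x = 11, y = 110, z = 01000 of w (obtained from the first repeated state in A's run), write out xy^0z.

1101000

xy⁰z = xz = 11·01000 = 1101000.
Reading y = 110 takes A from q3 back to q3, so after x the machine is still in q3, and z then leads to the accepting state q5. Hence 1101000 ∈ L(A).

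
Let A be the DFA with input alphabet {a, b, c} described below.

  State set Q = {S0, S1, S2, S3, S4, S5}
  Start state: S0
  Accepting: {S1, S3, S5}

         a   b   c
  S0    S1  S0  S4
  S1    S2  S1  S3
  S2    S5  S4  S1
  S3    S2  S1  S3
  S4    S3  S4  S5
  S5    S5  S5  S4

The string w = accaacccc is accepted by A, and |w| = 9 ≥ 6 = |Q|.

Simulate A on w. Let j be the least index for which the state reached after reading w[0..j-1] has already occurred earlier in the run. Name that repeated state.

S3

State sequence: S0 -a-> S1 -c-> S3 -c-> S3 -a-> S2 -a-> S5 -c-> S4 -c-> S5 -c-> S4 -c-> S5
First repeat at step 3: S3 was already visited.

The earliest repeat is at step j = 3: A is in S3, which it already visited at step i = 2.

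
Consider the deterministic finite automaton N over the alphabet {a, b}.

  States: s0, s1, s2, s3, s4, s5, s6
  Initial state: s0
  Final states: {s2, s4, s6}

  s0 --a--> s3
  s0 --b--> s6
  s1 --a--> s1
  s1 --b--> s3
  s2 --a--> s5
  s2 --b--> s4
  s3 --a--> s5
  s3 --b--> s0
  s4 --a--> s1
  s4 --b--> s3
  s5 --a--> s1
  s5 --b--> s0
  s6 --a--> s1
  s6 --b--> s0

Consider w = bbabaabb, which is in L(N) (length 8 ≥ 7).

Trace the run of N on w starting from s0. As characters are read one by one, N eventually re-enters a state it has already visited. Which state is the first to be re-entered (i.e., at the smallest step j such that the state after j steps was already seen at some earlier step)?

State sequence: s0 -b-> s6 -b-> s0 -a-> s3 -b-> s0 -a-> s3 -a-> s5 -b-> s0 -b-> s6
First repeat at step 2: s0 was already visited.

The earliest repeat is at step j = 2: N is in s0, which it already visited at step i = 0.
Pumping length from the standard proof: p = 7 (the number of states). The repeated state found above gives |xy| = j ≤ 7 and |y| = j − i ≥ 1.

s0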